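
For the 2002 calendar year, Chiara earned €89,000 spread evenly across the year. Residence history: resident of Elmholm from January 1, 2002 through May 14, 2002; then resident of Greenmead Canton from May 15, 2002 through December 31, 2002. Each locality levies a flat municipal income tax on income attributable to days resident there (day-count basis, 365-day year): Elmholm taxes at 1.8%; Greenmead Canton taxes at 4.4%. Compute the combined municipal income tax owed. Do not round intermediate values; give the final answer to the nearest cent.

€3,066.48

Elmholm, January 1 – May 14, 2002: 134 days → €89,000 × 1.8% × 134/365 = €588.1315
Greenmead Canton, May 15 – December 31, 2002: 231 days → €89,000 × 4.4% × 231/365 = €2,478.3452
Total = €3,066.4767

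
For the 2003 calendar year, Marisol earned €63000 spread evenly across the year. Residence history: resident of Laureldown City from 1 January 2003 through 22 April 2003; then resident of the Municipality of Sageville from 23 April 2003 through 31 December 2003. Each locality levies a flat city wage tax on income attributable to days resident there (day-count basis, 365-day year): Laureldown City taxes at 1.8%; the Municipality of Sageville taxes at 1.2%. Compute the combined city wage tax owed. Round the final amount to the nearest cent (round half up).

€871.99

Laureldown City, 1 January – 22 April 2003: 112 days → €63000 × 1.8% × 112/365 = €347.9671
The Municipality of Sageville, 23 April – 31 December 2003: 253 days → €63000 × 1.2% × 253/365 = €524.0219
Total = €871.9890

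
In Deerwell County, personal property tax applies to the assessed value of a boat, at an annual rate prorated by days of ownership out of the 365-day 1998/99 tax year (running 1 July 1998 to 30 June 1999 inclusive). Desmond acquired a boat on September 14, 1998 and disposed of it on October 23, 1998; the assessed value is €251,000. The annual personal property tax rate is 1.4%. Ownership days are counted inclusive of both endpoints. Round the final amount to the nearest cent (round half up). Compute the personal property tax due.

€385.10

Days held (September 14 – October 23, 1998): 40 out of 365
Tax = €251,000 × 1.4% × 40/365 = €385.0959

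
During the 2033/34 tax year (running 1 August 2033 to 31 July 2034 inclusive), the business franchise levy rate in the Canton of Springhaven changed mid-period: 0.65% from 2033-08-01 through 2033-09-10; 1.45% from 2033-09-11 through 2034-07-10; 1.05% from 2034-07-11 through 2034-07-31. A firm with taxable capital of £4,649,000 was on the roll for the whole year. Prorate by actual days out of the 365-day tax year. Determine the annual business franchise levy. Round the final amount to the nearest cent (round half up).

£62,162.86

2033-08-01 to 2033-09-10: 41 days at 0.65% → £4,649,000 × 0.65% × 41/365 = £3,394.4068
2033-09-11 to 2034-07-10: 303 days at 1.45% → £4,649,000 × 1.45% × 303/365 = £55,959.9493
2034-07-11 to 2034-07-31: 21 days at 1.05% → £4,649,000 × 1.05% × 21/365 = £2,808.5055
Total = £62,162.8616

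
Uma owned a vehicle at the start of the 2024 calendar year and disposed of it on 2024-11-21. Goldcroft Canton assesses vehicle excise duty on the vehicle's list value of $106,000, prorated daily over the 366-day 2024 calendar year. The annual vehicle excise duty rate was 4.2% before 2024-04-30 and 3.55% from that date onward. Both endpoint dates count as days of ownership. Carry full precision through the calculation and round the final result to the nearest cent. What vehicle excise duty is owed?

$3,577.64

2024-01-01 to 2024-04-29: 120 days at 4.2% → $106,000 × 4.2% × 120/366 = $1,459.6721
2024-04-30 to 2024-11-21: 206 days at 3.55% → $106,000 × 3.55% × 206/366 = $2,117.9727
Total = $3,577.6448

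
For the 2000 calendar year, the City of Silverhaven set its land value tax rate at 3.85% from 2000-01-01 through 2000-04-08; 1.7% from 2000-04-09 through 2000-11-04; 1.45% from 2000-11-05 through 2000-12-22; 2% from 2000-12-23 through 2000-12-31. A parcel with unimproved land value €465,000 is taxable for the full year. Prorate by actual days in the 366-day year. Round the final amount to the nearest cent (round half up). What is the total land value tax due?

2000-01-01 to 2000-04-08: 99 days at 3.85% → €465,000 × 3.85% × 99/366 = €4,842.4795
2000-04-09 to 2000-11-04: 210 days at 1.7% → €465,000 × 1.7% × 210/366 = €4,535.6557
2000-11-05 to 2000-12-22: 48 days at 1.45% → €465,000 × 1.45% × 48/366 = €884.2623
2000-12-23 to 2000-12-31: 9 days at 2% → €465,000 × 2% × 9/366 = €228.6885
Total = €10,491.0861

€10,491.09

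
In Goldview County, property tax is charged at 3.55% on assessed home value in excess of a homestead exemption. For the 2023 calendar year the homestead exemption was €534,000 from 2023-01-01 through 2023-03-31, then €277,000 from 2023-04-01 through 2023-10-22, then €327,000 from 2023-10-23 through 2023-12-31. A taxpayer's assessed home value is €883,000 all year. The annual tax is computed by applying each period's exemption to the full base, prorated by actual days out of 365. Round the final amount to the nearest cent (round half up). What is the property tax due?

€18,922.96

2023-01-01 to 2023-03-31: 90 days, exemption €534,000 → (€883,000 − €534,000) × 3.55% × 90/365 = €3,054.9452
2023-04-01 to 2023-10-22: 205 days, exemption €277,000 → (€883,000 − €277,000) × 3.55% × 205/365 = €12,082.6438
2023-10-23 to 2023-12-31: 70 days, exemption €327,000 → (€883,000 − €327,000) × 3.55% × 70/365 = €3,785.3699
Total = €18,922.9589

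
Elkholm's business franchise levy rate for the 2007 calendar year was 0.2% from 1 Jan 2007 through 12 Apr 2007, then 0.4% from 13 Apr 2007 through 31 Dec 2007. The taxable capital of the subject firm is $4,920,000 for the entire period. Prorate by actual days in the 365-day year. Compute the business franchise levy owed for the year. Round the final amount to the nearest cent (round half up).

1 Jan – 12 Apr 2007: 102 days at 0.2% → $4,920,000 × 0.2% × 102/365 = $2,749.8082
13 Apr – 31 Dec 2007: 263 days at 0.4% → $4,920,000 × 0.4% × 263/365 = $14,180.3836
Total = $16,930.1918

$16,930.19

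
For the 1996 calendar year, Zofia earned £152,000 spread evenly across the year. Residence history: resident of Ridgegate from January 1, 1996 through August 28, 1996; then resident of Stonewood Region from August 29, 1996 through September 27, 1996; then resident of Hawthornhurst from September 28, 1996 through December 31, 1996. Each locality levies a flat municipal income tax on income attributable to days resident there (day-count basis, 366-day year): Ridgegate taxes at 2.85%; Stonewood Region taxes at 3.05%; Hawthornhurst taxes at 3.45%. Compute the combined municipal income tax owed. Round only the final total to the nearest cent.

£4,593.64

Ridgegate, January 1 – August 28, 1996: 241 days → £152,000 × 2.85% × 241/366 = £2,852.4918
Stonewood Region, August 29 – September 27, 1996: 30 days → £152,000 × 3.05% × 30/366 = £380.0000
Hawthornhurst, September 28 – December 31, 1996: 95 days → £152,000 × 3.45% × 95/366 = £1,361.1475
Total = £4,593.6393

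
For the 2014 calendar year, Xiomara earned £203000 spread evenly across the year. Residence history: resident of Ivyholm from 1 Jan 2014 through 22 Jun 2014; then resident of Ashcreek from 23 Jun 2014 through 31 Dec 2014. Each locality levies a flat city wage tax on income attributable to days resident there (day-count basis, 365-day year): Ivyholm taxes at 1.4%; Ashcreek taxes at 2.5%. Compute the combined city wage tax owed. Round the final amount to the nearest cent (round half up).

Ivyholm, 1 Jan – 22 Jun 2014: 173 days → £203000 × 1.4% × 173/365 = £1347.0301
Ashcreek, 23 Jun – 31 Dec 2014: 192 days → £203000 × 2.5% × 192/365 = £2669.5890
Total = £4016.6192

£4016.62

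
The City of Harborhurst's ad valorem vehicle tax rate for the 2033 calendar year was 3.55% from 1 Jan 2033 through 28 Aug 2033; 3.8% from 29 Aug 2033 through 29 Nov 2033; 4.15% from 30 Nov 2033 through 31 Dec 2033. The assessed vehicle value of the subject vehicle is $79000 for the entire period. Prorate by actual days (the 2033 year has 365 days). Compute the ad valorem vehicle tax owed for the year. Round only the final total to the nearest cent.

$2896.38

1 Jan – 28 Aug 2033: 240 days at 3.55% → $79000 × 3.55% × 240/365 = $1844.0548
29 Aug – 29 Nov 2033: 93 days at 3.8% → $79000 × 3.8% × 93/365 = $764.8932
30 Nov – 31 Dec 2033: 32 days at 4.15% → $79000 × 4.15% × 32/365 = $287.4301
Total = $2896.3781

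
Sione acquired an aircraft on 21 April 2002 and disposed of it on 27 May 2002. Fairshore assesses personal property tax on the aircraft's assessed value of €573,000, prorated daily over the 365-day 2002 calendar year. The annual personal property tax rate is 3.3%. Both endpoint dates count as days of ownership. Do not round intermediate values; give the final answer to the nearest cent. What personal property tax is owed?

Days held (21 April – 27 May 2002): 37 out of 365
Tax = €573,000 × 3.3% × 37/365 = €1,916.8027

€1,916.80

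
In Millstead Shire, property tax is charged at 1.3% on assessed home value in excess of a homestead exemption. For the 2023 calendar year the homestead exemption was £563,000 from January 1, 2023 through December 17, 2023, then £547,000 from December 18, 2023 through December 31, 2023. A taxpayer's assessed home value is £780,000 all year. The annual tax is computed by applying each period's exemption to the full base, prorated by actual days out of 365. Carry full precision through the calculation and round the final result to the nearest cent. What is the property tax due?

£2,828.98

January 1 – December 17, 2023: 351 days, exemption £563,000 → (£780,000 − £563,000) × 1.3% × 351/365 = £2,712.7973
December 18 – December 31, 2023: 14 days, exemption £547,000 → (£780,000 − £547,000) × 1.3% × 14/365 = £116.1808
Total = £2,828.9781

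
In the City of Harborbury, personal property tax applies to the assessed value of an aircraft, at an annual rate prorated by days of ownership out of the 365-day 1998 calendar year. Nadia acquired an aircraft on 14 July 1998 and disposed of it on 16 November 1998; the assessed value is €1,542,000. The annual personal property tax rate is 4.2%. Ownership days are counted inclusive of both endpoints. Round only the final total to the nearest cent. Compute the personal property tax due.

Days held (14 July – 16 November 1998): 126 out of 365
Tax = €1,542,000 × 4.2% × 126/365 = €22,356.8877

€22,356.89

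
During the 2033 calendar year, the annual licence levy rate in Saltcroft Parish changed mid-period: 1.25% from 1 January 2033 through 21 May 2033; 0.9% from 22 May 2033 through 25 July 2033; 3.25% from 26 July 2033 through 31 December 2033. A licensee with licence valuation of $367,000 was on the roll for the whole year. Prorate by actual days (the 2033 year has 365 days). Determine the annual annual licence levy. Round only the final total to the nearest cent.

1 January – 21 May 2033: 141 days at 1.25% → $367,000 × 1.25% × 141/365 = $1,772.1575
22 May – 25 July 2033: 65 days at 0.9% → $367,000 × 0.9% × 65/365 = $588.2055
26 July – 31 December 2033: 159 days at 3.25% → $367,000 × 3.25% × 159/365 = $5,195.8151
Total = $7,556.1781

$7,556.18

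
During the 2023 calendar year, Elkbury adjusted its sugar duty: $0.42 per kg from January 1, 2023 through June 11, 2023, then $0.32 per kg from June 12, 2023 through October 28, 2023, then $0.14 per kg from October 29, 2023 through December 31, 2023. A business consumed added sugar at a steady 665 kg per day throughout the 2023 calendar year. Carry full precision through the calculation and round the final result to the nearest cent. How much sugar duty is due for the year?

$80784.20

January 1 – June 11, 2023: 162 days × 665 kg/day = 107,730 kg at $0.42/kg → $45246.60
June 12 – October 28, 2023: 139 days × 665 kg/day = 92,435 kg at $0.32/kg → $29579.20
October 29 – December 31, 2023: 64 days × 665 kg/day = 42,560 kg at $0.14/kg → $5958.40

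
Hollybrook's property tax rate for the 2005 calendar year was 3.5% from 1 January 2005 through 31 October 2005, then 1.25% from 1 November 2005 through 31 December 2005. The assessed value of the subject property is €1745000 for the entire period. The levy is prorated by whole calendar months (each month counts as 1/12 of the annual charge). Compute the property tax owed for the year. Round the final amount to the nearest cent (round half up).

1 January – 31 October 2005: 10 months at 3.5% → €1745000 × 3.5% × 10/12 = €50895.8333
1 November – 31 December 2005: 2 months at 1.25% → €1745000 × 1.25% × 2/12 = €3635.4167
Total = €54531.2500

€54531.25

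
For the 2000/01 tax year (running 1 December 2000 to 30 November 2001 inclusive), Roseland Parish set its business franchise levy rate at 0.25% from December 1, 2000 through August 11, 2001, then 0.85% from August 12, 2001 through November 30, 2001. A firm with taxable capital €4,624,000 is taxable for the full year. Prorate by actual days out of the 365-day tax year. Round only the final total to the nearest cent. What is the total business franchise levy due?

December 1, 2000 – August 11, 2001: 254 days at 0.25% → €4,624,000 × 0.25% × 254/365 = €8,044.4932
August 12 – November 30, 2001: 111 days at 0.85% → €4,624,000 × 0.85% × 111/365 = €11,952.7233
Total = €19,997.2164

€19,997.22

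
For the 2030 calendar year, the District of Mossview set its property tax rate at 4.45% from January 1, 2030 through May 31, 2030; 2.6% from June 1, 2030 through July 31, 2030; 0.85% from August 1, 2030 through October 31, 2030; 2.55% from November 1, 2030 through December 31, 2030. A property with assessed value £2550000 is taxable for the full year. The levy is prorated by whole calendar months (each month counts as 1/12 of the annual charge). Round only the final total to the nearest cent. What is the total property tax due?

January 1 – May 31, 2030: 5 months at 4.45% → £2550000 × 4.45% × 5/12 = £47281.2500
June 1 – July 31, 2030: 2 months at 2.6% → £2550000 × 2.6% × 2/12 = £11050.0000
August 1 – October 31, 2030: 3 months at 0.85% → £2550000 × 0.85% × 3/12 = £5418.7500
November 1 – December 31, 2030: 2 months at 2.55% → £2550000 × 2.55% × 2/12 = £10837.5000
Total = £74587.5000

£74587.50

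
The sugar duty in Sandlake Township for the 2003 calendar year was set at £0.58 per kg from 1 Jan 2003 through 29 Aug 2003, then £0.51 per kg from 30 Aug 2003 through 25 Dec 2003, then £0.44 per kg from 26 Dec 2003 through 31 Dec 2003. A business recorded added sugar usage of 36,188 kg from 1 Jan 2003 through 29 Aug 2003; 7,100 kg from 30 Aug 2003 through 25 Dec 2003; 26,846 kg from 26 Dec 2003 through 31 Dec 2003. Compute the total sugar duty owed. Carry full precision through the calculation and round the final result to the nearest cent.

£36,422.28

1 Jan – 29 Aug 2003: 36,188 kg at £0.58/kg → £20,989.04
30 Aug – 25 Dec 2003: 7,100 kg at £0.51/kg → £3,621.00
26 Dec – 31 Dec 2003: 26,846 kg at £0.44/kg → £11,812.24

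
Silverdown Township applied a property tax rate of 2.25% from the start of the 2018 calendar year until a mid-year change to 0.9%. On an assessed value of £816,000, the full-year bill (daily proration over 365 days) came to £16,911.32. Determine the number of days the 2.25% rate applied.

317 days

Let d = days at the first rate; then 365 − d days at the second rate.
£816,000 × [2.25%·d + 0.9%·(365−d)] / 365 = £16,911.32
Solving gives d = 317, so the new rate took effect on 14 November 2018.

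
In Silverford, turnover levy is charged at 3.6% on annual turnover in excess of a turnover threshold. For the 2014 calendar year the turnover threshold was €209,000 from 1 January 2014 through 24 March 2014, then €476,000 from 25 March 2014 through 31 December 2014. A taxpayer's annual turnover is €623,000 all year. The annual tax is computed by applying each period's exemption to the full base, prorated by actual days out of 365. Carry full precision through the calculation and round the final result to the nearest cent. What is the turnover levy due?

1 January – 24 March 2014: 83 days, exemption €209,000 → (€623,000 − €209,000) × 3.6% × 83/365 = €3,389.1288
25 March – 31 December 2014: 282 days, exemption €476,000 → (€623,000 − €476,000) × 3.6% × 282/365 = €4,088.6137
Total = €7,477.7425

€7,477.74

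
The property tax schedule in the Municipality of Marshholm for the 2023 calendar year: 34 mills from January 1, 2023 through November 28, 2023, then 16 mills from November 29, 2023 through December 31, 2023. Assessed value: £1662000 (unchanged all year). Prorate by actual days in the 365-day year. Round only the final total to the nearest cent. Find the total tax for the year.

January 1 – November 28, 2023: 332 days at 34 mills → £1662000 × 3.4% × 332/365 = £51399.0575
November 29 – December 31, 2023: 33 days at 16 mills → £1662000 × 1.6% × 33/365 = £2404.2082
Total = £53803.2658

£53803.27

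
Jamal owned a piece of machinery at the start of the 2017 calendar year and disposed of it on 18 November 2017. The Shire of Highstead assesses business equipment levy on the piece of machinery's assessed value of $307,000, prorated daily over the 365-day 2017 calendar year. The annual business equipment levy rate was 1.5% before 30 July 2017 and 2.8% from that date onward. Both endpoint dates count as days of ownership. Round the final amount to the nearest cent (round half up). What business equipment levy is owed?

$5,287.13

1 January – 29 July 2017: 210 days at 1.5% → $307,000 × 1.5% × 210/365 = $2,649.4521
30 July – 18 November 2017: 112 days at 2.8% → $307,000 × 2.8% × 112/365 = $2,637.6767
Total = $5,287.1288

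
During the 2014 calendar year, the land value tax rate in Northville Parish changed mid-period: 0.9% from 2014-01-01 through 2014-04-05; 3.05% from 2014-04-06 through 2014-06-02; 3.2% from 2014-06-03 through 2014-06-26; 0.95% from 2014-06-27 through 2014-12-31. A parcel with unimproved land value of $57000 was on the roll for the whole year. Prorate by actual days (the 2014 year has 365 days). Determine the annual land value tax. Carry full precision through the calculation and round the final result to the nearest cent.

2014-01-01 to 2014-04-05: 95 days at 0.9% → $57000 × 0.9% × 95/365 = $133.5205
2014-04-06 to 2014-06-02: 58 days at 3.05% → $57000 × 3.05% × 58/365 = $276.2548
2014-06-03 to 2014-06-26: 24 days at 3.2% → $57000 × 3.2% × 24/365 = $119.9342
2014-06-27 to 2014-12-31: 188 days at 0.95% → $57000 × 0.95% × 188/365 = $278.9096
Total = $808.6192

$808.62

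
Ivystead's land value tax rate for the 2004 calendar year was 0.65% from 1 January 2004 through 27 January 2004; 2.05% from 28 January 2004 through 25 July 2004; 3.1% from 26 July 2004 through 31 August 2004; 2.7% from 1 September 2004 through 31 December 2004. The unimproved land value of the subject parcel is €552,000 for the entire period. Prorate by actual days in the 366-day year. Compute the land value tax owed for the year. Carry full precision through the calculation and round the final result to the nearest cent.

1 January – 27 January 2004: 27 days at 0.65% → €552,000 × 0.65% × 27/366 = €264.6885
28 January – 25 July 2004: 180 days at 2.05% → €552,000 × 2.05% × 180/366 = €5,565.2459
26 July – 31 August 2004: 37 days at 3.1% → €552,000 × 3.1% × 37/366 = €1,729.9016
1 September – 31 December 2004: 122 days at 2.7% → €552,000 × 2.7% × 122/366 = €4,968.0000
Total = €12,527.8361

€12,527.84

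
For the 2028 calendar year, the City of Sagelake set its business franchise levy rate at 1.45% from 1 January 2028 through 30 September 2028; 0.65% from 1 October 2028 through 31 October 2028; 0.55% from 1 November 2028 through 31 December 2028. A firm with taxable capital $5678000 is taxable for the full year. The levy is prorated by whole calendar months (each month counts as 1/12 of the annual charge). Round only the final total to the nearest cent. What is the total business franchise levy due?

$70028.67

1 January – 30 September 2028: 9 months at 1.45% → $5678000 × 1.45% × 9/12 = $61748.2500
1 October – 31 October 2028: 1 month at 0.65% → $5678000 × 0.65% × 1/12 = $3075.5833
1 November – 31 December 2028: 2 months at 0.55% → $5678000 × 0.55% × 2/12 = $5204.8333
Total = $70028.6667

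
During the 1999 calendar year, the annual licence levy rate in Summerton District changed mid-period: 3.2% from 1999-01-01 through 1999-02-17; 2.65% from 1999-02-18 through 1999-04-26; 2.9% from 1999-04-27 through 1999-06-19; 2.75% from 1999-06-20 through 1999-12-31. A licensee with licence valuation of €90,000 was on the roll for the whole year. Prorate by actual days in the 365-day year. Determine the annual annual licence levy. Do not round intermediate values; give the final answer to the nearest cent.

1999-01-01 to 1999-02-17: 48 days at 3.2% → €90,000 × 3.2% × 48/365 = €378.7397
1999-02-18 to 1999-04-26: 68 days at 2.65% → €90,000 × 2.65% × 68/365 = €444.3288
1999-04-27 to 1999-06-19: 54 days at 2.9% → €90,000 × 2.9% × 54/365 = €386.1370
1999-06-20 to 1999-12-31: 195 days at 2.75% → €90,000 × 2.75% × 195/365 = €1,322.2603
Total = €2,531.4658

€2,531.47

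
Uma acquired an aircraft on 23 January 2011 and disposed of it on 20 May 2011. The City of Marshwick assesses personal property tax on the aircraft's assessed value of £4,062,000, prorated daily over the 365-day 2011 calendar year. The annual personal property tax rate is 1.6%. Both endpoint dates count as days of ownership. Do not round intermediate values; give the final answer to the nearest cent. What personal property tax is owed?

£21,011.11

Days held (23 January – 20 May 2011): 118 out of 365
Tax = £4,062,000 × 1.6% × 118/365 = £21,011.1123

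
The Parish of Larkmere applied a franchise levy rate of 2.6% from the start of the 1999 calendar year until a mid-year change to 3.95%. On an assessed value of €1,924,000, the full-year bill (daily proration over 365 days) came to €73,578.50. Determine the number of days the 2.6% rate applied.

34 days

Let d = days at the first rate; then 365 − d days at the second rate.
€1,924,000 × [2.6%·d + 3.95%·(365−d)] / 365 = €73,578.50
Solving gives d = 34, so the new rate took effect on February 4, 1999.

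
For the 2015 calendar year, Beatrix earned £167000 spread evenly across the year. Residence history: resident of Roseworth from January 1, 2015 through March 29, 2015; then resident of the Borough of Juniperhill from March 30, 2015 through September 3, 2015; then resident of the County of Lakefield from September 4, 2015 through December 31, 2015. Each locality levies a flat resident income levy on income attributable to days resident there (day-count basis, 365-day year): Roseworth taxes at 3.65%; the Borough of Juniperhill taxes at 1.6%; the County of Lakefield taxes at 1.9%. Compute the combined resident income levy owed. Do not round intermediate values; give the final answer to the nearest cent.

£3660.73

Roseworth, January 1 – March 29, 2015: 88 days → £167000 × 3.65% × 88/365 = £1469.6000
The Borough of Juniperhill, March 30 – September 3, 2015: 158 days → £167000 × 1.6% × 158/365 = £1156.6466
The County of Lakefield, September 4 – December 31, 2015: 119 days → £167000 × 1.9% × 119/365 = £1034.4849
Total = £3660.7315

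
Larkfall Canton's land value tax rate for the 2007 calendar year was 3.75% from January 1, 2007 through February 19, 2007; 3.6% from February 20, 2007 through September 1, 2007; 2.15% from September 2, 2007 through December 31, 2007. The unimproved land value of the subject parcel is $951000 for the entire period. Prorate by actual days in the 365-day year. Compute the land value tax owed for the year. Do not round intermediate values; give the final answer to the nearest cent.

$29860.10

January 1 – February 19, 2007: 50 days at 3.75% → $951000 × 3.75% × 50/365 = $4885.2740
February 20 – September 1, 2007: 194 days at 3.6% → $951000 × 3.6% × 194/365 = $18196.6685
September 2 – December 31, 2007: 121 days at 2.15% → $951000 × 2.15% × 121/365 = $6778.1548
Total = $29860.0973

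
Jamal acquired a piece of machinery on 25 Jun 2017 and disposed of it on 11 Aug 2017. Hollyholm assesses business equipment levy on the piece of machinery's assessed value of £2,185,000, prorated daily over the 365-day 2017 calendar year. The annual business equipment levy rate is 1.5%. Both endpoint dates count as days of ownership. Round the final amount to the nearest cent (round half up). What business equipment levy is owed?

£4,310.14

Days held (25 Jun – 11 Aug 2017): 48 out of 365
Tax = £2,185,000 × 1.5% × 48/365 = £4,310.1370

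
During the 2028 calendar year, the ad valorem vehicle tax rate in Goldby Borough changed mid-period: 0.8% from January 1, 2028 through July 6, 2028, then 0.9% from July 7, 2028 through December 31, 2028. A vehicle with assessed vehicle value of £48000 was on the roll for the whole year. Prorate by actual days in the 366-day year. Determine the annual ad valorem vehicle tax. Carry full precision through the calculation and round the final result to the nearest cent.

January 1 – July 6, 2028: 188 days at 0.8% → £48000 × 0.8% × 188/366 = £197.2459
July 7 – December 31, 2028: 178 days at 0.9% → £48000 × 0.9% × 178/366 = £210.0984
Total = £407.3443

£407.34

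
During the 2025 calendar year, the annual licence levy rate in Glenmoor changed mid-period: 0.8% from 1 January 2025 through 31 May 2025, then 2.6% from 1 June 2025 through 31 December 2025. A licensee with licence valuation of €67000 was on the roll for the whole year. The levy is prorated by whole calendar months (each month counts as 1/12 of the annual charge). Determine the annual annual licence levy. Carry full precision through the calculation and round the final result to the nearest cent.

1 January – 31 May 2025: 5 months at 0.8% → €67000 × 0.8% × 5/12 = €223.3333
1 June – 31 December 2025: 7 months at 2.6% → €67000 × 2.6% × 7/12 = €1016.1667
Total = €1239.5000

€1239.50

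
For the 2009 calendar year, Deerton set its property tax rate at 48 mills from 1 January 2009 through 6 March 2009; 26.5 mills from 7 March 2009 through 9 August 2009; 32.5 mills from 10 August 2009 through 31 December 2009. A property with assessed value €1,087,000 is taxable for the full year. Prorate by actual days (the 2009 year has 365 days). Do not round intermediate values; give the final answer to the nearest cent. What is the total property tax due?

1 January – 6 March 2009: 65 days at 48 mills → €1,087,000 × 4.8% × 65/365 = €9,291.6164
7 March – 9 August 2009: 156 days at 26.5 mills → €1,087,000 × 2.65% × 156/365 = €12,311.3918
10 August – 31 December 2009: 144 days at 32.5 mills → €1,087,000 × 3.25% × 144/365 = €13,937.4247
Total = €35,540.4329

€35,540.43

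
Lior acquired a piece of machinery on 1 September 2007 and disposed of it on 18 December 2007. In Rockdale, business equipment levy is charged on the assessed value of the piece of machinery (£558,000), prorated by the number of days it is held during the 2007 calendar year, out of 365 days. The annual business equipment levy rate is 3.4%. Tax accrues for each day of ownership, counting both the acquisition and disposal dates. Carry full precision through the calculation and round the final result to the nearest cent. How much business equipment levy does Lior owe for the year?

£5,665.61

Days held (1 September – 18 December 2007): 109 out of 365
Tax = £558,000 × 3.4% × 109/365 = £5,665.6110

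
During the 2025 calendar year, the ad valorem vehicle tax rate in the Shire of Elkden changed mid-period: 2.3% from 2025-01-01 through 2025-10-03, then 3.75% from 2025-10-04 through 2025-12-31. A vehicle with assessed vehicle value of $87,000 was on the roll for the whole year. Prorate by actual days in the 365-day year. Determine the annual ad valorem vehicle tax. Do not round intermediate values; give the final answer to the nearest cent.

$2,308.60

2025-01-01 to 2025-10-03: 276 days at 2.3% → $87,000 × 2.3% × 276/365 = $1,513.0849
2025-10-04 to 2025-12-31: 89 days at 3.75% → $87,000 × 3.75% × 89/365 = $795.5137
Total = $2,308.5986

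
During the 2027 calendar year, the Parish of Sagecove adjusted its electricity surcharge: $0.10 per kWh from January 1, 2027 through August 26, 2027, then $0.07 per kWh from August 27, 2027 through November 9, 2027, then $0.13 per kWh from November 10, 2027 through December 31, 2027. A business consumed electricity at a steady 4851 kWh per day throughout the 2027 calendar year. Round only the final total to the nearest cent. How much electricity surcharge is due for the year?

$173,714.31

January 1 – August 26, 2027: 238 days × 4851 kWh/day = 1,154,538 kWh at $0.10/kWh → $115,453.80
August 27 – November 9, 2027: 75 days × 4851 kWh/day = 363,825 kWh at $0.07/kWh → $25,467.75
November 10 – December 31, 2027: 52 days × 4851 kWh/day = 252,252 kWh at $0.13/kWh → $32,792.76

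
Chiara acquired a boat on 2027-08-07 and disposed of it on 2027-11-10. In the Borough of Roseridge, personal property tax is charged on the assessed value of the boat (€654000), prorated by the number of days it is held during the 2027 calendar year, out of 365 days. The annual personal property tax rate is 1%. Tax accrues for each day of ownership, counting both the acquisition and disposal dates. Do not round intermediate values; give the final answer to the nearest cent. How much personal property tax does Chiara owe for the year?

€1720.11

Days held (2027-08-07 to 2027-11-10): 96 out of 365
Tax = €654000 × 1% × 96/365 = €1720.1096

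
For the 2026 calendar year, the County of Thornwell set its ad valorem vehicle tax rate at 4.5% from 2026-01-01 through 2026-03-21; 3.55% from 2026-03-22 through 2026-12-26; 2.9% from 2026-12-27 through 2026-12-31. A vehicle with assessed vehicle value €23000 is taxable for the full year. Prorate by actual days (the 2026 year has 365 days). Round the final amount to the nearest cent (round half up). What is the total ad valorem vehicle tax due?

€862.34

2026-01-01 to 2026-03-21: 80 days at 4.5% → €23000 × 4.5% × 80/365 = €226.8493
2026-03-22 to 2026-12-26: 280 days at 3.55% → €23000 × 3.55% × 280/365 = €626.3562
2026-12-27 to 2026-12-31: 5 days at 2.9% → €23000 × 2.9% × 5/365 = €9.1370
Total = €862.3425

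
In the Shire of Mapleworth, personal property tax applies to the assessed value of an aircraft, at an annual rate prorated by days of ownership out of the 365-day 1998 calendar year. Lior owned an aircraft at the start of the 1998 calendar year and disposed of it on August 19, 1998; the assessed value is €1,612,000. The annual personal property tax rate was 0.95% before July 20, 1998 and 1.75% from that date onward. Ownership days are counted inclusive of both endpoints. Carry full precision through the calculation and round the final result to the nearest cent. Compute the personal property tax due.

January 1 – July 19, 1998: 200 days at 0.95% → €1,612,000 × 0.95% × 200/365 = €8,391.2329
July 20 – August 19, 1998: 31 days at 1.75% → €1,612,000 × 1.75% × 31/365 = €2,395.9178
Total = €10,787.1507

€10,787.15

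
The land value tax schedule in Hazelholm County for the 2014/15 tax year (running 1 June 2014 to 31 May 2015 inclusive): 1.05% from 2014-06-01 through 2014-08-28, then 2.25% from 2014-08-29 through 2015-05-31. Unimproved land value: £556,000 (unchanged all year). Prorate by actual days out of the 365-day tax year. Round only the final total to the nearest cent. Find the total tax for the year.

2014-06-01 to 2014-08-28: 89 days at 1.05% → £556,000 × 1.05% × 89/365 = £1,423.5123
2014-08-29 to 2015-05-31: 276 days at 2.25% → £556,000 × 2.25% × 276/365 = £9,459.6164
Total = £10,883.1288

£10,883.13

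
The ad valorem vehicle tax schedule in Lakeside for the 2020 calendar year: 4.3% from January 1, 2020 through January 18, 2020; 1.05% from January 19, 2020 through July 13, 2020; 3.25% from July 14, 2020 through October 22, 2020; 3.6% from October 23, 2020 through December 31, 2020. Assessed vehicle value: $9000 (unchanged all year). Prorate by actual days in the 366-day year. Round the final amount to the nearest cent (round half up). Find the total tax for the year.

$207.42

January 1 – January 18, 2020: 18 days at 4.3% → $9000 × 4.3% × 18/366 = $19.0328
January 19 – July 13, 2020: 177 days at 1.05% → $9000 × 1.05% × 177/366 = $45.7008
July 14 – October 22, 2020: 101 days at 3.25% → $9000 × 3.25% × 101/366 = $80.7172
October 23 – December 31, 2020: 70 days at 3.6% → $9000 × 3.6% × 70/366 = $61.9672
Total = $207.4180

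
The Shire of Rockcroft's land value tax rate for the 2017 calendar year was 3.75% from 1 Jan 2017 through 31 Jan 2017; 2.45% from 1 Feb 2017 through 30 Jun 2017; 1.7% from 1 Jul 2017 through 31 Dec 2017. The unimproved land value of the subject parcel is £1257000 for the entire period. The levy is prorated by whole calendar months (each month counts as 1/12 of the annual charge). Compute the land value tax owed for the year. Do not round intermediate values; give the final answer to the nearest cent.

£27444.50

1 Jan – 31 Jan 2017: 1 month at 3.75% → £1257000 × 3.75% × 1/12 = £3928.1250
1 Feb – 30 Jun 2017: 5 months at 2.45% → £1257000 × 2.45% × 5/12 = £12831.8750
1 Jul – 31 Dec 2017: 6 months at 1.7% → £1257000 × 1.7% × 6/12 = £10684.5000
Total = £27444.5000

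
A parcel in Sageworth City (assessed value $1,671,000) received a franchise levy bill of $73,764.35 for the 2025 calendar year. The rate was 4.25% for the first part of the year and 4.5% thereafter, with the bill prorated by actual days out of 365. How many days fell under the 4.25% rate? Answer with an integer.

125 days

Let d = days at the first rate; then 365 − d days at the second rate.
$1,671,000 × [4.25%·d + 4.5%·(365−d)] / 365 = $73,764.35
Solving gives d = 125, so the new rate took effect on May 6, 2025.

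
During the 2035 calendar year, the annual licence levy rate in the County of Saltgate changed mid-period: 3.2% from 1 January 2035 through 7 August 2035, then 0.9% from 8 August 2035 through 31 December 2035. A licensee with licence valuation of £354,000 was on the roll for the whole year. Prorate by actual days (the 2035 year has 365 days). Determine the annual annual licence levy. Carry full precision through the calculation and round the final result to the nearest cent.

1 January – 7 August 2035: 219 days at 3.2% → £354,000 × 3.2% × 219/365 = £6,796.8000
8 August – 31 December 2035: 146 days at 0.9% → £354,000 × 0.9% × 146/365 = £1,274.4000
Total = £8,071.2000

£8,071.20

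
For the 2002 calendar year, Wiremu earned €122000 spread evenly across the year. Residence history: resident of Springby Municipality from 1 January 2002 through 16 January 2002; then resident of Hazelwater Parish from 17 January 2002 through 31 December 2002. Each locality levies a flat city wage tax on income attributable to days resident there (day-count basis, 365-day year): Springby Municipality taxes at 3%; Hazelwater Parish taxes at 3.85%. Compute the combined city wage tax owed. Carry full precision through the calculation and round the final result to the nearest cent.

Springby Municipality, 1 January – 16 January 2002: 16 days → €122000 × 3% × 16/365 = €160.4384
Hazelwater Parish, 17 January – 31 December 2002: 349 days → €122000 × 3.85% × 349/365 = €4491.1041
Total = €4651.5425

€4651.54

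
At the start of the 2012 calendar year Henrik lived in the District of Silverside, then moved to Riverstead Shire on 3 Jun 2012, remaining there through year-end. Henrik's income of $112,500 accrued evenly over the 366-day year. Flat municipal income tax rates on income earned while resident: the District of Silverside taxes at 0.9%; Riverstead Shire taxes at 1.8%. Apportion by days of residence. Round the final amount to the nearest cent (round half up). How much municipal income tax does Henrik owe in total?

$1,598.98

The District of Silverside, 1 Jan – 2 Jun 2012: 154 days → $112,500 × 0.9% × 154/366 = $426.0246
Riverstead Shire, 3 Jun – 31 Dec 2012: 212 days → $112,500 × 1.8% × 212/366 = $1,172.9508
Total = $1,598.9754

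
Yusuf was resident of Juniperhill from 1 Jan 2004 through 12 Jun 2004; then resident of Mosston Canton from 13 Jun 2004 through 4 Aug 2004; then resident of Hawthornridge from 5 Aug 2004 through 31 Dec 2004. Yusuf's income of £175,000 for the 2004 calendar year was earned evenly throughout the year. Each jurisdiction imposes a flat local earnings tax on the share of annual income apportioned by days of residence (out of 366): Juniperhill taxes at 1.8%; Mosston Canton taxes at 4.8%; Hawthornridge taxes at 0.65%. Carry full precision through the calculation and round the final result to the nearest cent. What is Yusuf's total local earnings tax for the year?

£3,090.95

Juniperhill, 1 Jan – 12 Jun 2004: 164 days → £175,000 × 1.8% × 164/366 = £1,411.4754
Mosston Canton, 13 Jun – 4 Aug 2004: 53 days → £175,000 × 4.8% × 53/366 = £1,216.3934
Hawthornridge, 5 Aug – 31 Dec 2004: 149 days → £175,000 × 0.65% × 149/366 = £463.0806
Total = £3,090.9495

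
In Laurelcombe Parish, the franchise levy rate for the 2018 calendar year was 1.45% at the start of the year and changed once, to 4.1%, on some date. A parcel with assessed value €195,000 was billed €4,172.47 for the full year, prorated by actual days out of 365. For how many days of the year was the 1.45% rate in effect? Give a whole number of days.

270 days

Let d = days at the first rate; then 365 − d days at the second rate.
€195,000 × [1.45%·d + 4.1%·(365−d)] / 365 = €4,172.47
Solving gives d = 270, so the new rate took effect on 28 Sep 2018.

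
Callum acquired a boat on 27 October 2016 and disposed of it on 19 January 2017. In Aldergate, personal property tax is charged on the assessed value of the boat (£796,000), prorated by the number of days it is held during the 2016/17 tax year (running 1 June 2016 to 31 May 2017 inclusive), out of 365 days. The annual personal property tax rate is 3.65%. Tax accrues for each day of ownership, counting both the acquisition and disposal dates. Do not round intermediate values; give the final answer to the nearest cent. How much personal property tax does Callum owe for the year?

£6,766.00

Days held (27 October 2016 – 19 January 2017): 85 out of 365
Tax = £796,000 × 3.65% × 85/365 = £6,766.0000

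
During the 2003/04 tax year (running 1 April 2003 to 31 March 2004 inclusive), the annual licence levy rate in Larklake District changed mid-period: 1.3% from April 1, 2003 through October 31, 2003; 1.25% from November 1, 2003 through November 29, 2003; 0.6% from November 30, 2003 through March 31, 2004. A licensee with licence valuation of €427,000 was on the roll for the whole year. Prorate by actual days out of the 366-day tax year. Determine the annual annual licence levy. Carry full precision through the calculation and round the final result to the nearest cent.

April 1 – October 31, 2003: 214 days at 1.3% → €427,000 × 1.3% × 214/366 = €3,245.6667
November 1 – November 29, 2003: 29 days at 1.25% → €427,000 × 1.25% × 29/366 = €422.9167
November 30, 2003 – March 31, 2004: 123 days at 0.6% → €427,000 × 0.6% × 123/366 = €861.0000
Total = €4,529.5833

€4,529.58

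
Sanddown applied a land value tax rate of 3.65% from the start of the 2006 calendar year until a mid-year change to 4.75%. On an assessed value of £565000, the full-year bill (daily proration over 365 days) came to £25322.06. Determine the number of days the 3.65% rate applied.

89 days

Let d = days at the first rate; then 365 − d days at the second rate.
£565000 × [3.65%·d + 4.75%·(365−d)] / 365 = £25322.06
Solving gives d = 89, so the new rate took effect on 31 March 2006.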